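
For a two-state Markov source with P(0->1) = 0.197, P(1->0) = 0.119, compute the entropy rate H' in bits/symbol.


Stationary distribution: pi_0 = p10/(p01+p10) = 0.3766, pi_1 = 0.6234. Entropy rate H' = pi_0*H(p01) + pi_1*H(p10) = 0.3766*0.7159 + 0.6234*0.5265 = 0.5978

0.5978 bits/symbol


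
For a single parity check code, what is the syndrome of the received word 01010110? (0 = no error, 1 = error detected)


Syndrome = XOR of all bits = 0 XOR 1 XOR 0 XOR 1 XOR 0 XOR 1 XOR 1 XOR 0 = 0

0


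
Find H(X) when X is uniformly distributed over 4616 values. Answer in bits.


H = log2(n) = log2(4616) = 12.1724

12.1724 bits


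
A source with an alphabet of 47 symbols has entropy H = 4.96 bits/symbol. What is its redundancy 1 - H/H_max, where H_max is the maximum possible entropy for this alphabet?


H_max = log2(K) = log2(47) = 5.5546 bits/symbol. Redundancy = 1 - H/H_max = 1 - 4.96/5.5546 = 1 - 0.893 = 0.107

0.107


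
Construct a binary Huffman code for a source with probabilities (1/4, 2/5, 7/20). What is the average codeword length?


Huffman construction (repeatedly merge the two least-probable nodes; each merge adds 1 bit to every symbol beneath it): 1/4 + 7/20 = 3/5; 2/5 + 3/5 = 1. Resulting codeword lengths (in the order the probabilities were given): (2, 1, 2). L_avg = sum(p_i * l_i) = 1/4*2 + 2/5*1 + 7/20*2 = 8/5 = 1.6

1.6 bits


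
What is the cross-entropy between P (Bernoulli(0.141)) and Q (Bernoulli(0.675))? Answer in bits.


H(P,Q) = -p*log2(q) - (1-p)*log2(1-q). -0.141*log2(0.675) = 0.079953; -0.859*log2(0.325) = 1.392859. H(P,Q) = 0.079953 + 1.392859 = 1.4728

1.4728 bits


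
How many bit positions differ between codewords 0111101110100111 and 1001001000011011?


Count differing positions: ^ ^ ^ . ^ . . ^ ^ . ^ ^ ^ ^ . . = 10 differences

10


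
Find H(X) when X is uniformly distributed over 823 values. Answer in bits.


H = log2(n) = log2(823) = 9.6847

9.6847 bits


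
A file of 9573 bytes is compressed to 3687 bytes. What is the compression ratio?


Ratio = original / compressed = 9573 / 3687 = 2.5964

2.5964


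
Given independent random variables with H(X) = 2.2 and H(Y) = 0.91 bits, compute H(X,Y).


For independent variables, H(X,Y) = H(X) + H(Y) = 2.2 + 0.91 = 3.11

3.11 bits


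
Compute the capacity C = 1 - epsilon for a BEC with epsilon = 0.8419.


C = 1 - epsilon = 1 - 0.8419 = 0.1581

0.1581 bits


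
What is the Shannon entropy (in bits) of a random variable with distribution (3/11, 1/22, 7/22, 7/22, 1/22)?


H = -sum(p_i * log2(p_i)). Terms: -(3/11)*log2(3/11) = 0.511219; -(1/22)*log2(1/22) = 0.202701; -(7/22)*log2(7/22) = 0.525661; -(7/22)*log2(7/22) = 0.525661; -(1/22)*log2(1/22) = 0.202701. H = 0.511219 + 0.202701 + 0.525661 + 0.525661 + 0.202701 = 1.9679

1.9679 bits


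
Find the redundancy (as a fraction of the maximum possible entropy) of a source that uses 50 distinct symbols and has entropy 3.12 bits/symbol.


H_max = log2(K) = log2(50) = 5.6439 bits/symbol. Redundancy = 1 - H/H_max = 1 - 3.12/5.6439 = 1 - 0.5528 = 0.4472

0.4472


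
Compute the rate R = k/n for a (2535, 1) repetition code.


Rate = k/n = 1/2535

1/2535


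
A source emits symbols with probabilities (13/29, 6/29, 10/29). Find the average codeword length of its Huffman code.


Huffman construction (repeatedly merge the two least-probable nodes; each merge adds 1 bit to every symbol beneath it): 6/29 + 10/29 = 16/29; 13/29 + 16/29 = 1. Resulting codeword lengths (in the order the probabilities were given): (1, 2, 2). L_avg = sum(p_i * l_i) = 13/29*1 + 6/29*2 + 10/29*2 = 45/29 = 1.5517

1.5517 bits


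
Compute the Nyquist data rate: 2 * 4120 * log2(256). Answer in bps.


Rate = 2 * B * log2(M) = 2 * 4120 * 8.0 = 65920.0

65920.0 bps


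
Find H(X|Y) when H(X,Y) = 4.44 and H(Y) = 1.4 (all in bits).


H(X|Y) = H(X,Y) - H(Y) = 4.44 - 1.4 = 3.04

3.04 bits


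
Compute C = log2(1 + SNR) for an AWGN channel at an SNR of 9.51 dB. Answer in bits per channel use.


SNR_linear = 10^(9.51/10) = 8.9331; C = log2(1 + SNR_linear) = log2(1 + 8.9331) = 3.3122

3.3122 bits/channel use


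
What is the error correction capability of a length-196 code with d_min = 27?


Correction capability = floor((d-1)/2) = floor((27-1)/2) = 13

13 errors


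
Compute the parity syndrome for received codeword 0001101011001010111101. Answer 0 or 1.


Syndrome = XOR of all bits = 0 XOR 0 XOR 0 XOR 1 XOR 1 XOR 0 XOR 1 XOR 0 XOR 1 XOR 1 XOR 0 XOR 0 XOR 1 XOR 0 XOR 1 XOR 0 XOR 1 XOR 1 XOR 1 XOR 1 XOR 0 XOR 1 = 0

0


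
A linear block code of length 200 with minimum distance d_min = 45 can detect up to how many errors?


Detection capability = d_min - 1 = 45 - 1 = 44

44 errors


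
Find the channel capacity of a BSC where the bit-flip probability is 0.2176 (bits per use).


H(p) = -p*log2(p) - (1-p)*log2(1-p) = -0.2176*log2(0.2176) - 0.7824*log2(0.7824) = 0.478774 + 0.276987 = 0.7558. C = 1 - H(p) = 1 - 0.7558 = 0.2442

0.2442 bits


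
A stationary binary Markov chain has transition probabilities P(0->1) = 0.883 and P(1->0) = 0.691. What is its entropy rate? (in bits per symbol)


Stationary distribution: pi_0 = p10/(p01+p10) = 0.439, pi_1 = 0.561. Entropy rate H' = pi_0*H(p01) + pi_1*H(p10) = 0.439*0.5207 + 0.561*0.892 = 0.729

0.729 bits/symbol


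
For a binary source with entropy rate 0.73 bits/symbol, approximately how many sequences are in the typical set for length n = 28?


log2|A_typical| = nH = 28 * 0.73 = 20.44, so |A_typical| ~ 2^20.44 = 1.423e+06

1.423e+06


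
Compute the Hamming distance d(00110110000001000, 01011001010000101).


Count differing positions: . ^ ^ . ^ ^ ^ ^ . ^ . . . ^ ^ . ^ = 10 differences

10


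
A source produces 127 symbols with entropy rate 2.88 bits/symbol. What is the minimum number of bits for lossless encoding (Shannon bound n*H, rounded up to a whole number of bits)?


Minimum bits >= n * H = 127 * 2.88 = 365.76, rounded up to a whole number of bits = 366

366 bits


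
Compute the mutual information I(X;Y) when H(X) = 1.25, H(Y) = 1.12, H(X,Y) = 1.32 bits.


I(X;Y) = H(X) + H(Y) - H(X,Y) = 1.25 + 1.12 - 1.32 = 1.05

1.05 bits


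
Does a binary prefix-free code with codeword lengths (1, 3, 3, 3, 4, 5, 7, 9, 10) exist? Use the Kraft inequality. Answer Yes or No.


Kraft sum = sum(2^(-l_i)) = 0.9795, need <= 1. Result: satisfied (a binary prefix-free code with these lengths exists)

Yes


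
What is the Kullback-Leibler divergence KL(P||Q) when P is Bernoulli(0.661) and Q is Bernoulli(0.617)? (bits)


KL = p*log2(p/q) + (1-p)*log2((1-p)/(1-q)) = 0.661*log2(0.661/0.617) + 0.339*log2(0.339/0.383) = 0.006

0.006 bits


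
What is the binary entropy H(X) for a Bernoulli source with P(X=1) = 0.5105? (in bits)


H = -p*log2(p) - (1-p)*log2(1-p). -0.5105*log2(0.5105) = 0.495194; -0.4895*log2(0.4895) = 0.504488. H = 0.495194 + 0.504488 = 0.9997

0.9997 bits


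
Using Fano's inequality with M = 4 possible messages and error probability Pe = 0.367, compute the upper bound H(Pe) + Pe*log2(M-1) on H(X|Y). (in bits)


H(Pe) = -Pe*log2(Pe) - (1-Pe)*log2(1-Pe) = -0.367*log2(0.367) - 0.633*log2(0.633) = 0.530736 + 0.417604 = 0.9483. Pe*log2(M-1) = 0.367*log2(3) = 0.581681. Bound = H(Pe) + Pe*log2(M-1) = 0.530736 + 0.417604 + 0.581681 = 1.53

1.53 bits


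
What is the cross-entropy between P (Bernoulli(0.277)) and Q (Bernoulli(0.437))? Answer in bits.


H(P,Q) = -p*log2(q) - (1-p)*log2(1-q). -0.277*log2(0.437) = 0.330820; -0.723*log2(0.563) = 0.599217. H(P,Q) = 0.330820 + 0.599217 = 0.93

0.93 bits


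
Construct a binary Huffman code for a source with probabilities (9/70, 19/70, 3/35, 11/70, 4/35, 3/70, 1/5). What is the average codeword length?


Huffman construction (repeatedly merge the two least-probable nodes; each merge adds 1 bit to every symbol beneath it): 3/70 + 3/35 = 9/70; 4/35 + 9/70 = 17/70; 9/70 + 11/70 = 2/7; 1/5 + 17/70 = 31/70; 19/70 + 2/7 = 39/70; 31/70 + 39/70 = 1. Resulting codeword lengths (in the order the probabilities were given): (3, 2, 4, 3, 3, 4, 2). L_avg = sum(p_i * l_i) = 9/70*3 + 19/70*2 + 3/35*4 + 11/70*3 + 4/35*3 + 3/70*4 + 1/5*2 = 93/35 = 2.6571

2.6571 bits


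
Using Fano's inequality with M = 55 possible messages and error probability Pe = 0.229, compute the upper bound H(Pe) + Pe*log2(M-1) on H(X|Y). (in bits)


H(Pe) = -Pe*log2(Pe) - (1-Pe)*log2(1-Pe) = -0.229*log2(0.229) - 0.771*log2(0.771) = 0.486987 + 0.289277 = 0.7763. Pe*log2(M-1) = 0.229*log2(54) = 1.317869. Bound = H(Pe) + Pe*log2(M-1) = 0.486987 + 0.289277 + 1.317869 = 2.0941

2.0941 bits


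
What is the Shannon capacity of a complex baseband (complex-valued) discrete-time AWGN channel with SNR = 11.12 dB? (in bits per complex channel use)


SNR_linear = 10^(11.12/10) = 12.942; C = log2(1 + SNR_linear) = log2(1 + 12.942) = 3.8014

3.8014 bits/channel use


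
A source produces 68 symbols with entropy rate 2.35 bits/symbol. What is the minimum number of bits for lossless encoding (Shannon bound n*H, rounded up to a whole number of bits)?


Minimum bits >= n * H = 68 * 2.35 = 159.8, rounded up to a whole number of bits = 160

160 bits


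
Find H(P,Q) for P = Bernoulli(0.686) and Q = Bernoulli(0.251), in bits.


H(P,Q) = -p*log2(q) - (1-p)*log2(1-q). -0.686*log2(0.251) = 1.368049; -0.314*log2(0.749) = 0.130926. H(P,Q) = 1.368049 + 0.130926 = 1.499

1.499 bits


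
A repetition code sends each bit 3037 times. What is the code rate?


Rate = k/n = 1/3037

1/3037


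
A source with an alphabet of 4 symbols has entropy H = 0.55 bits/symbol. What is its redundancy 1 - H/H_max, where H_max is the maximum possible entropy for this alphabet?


H_max = log2(K) = log2(4) = 2.0 bits/symbol. Redundancy = 1 - H/H_max = 1 - 0.55/2.0 = 1 - 0.275 = 0.725

0.725


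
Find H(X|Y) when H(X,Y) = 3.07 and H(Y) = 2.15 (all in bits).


H(X|Y) = H(X,Y) - H(Y) = 3.07 - 2.15 = 0.92

0.92 bits


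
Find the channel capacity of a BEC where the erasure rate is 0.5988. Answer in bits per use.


C = 1 - epsilon = 1 - 0.5988 = 0.4012

0.4012 bits


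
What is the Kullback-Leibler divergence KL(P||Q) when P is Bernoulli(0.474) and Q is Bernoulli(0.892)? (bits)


KL = p*log2(p/q) + (1-p)*log2((1-p)/(1-q)) = 0.474*log2(0.474/0.892) + 0.526*log2(0.526/0.108) = 0.769

0.769 bits


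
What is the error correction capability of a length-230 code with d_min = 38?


Correction capability = floor((d-1)/2) = floor((38-1)/2) = 18

18 errors


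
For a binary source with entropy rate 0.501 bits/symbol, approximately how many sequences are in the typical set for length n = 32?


log2|A_typical| = nH = 32 * 0.501 = 16.032, so |A_typical| ~ 2^16.032 = 6.701e+04

6.701e+04


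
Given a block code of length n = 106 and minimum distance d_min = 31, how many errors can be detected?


Detection capability = d_min - 1 = 31 - 1 = 30

30 errors


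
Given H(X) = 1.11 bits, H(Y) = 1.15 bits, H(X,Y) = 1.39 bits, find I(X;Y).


I(X;Y) = H(X) + H(Y) - H(X,Y) = 1.11 + 1.15 - 1.39 = 0.87

0.87 bits


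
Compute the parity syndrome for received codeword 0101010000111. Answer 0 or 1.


Syndrome = XOR of all bits = 0 XOR 1 XOR 0 XOR 1 XOR 0 XOR 1 XOR 0 XOR 0 XOR 0 XOR 0 XOR 1 XOR 1 XOR 1 = 0

0


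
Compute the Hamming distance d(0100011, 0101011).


Count differing positions: . . . ^ . . . = 1 differences

1


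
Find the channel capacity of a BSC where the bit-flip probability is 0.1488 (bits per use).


H(p) = -p*log2(p) - (1-p)*log2(1-p) = -0.1488*log2(0.1488) - 0.8512*log2(0.8512) = 0.408985 + 0.197844 = 0.6068. C = 1 - H(p) = 1 - 0.6068 = 0.3932

0.3932 bits


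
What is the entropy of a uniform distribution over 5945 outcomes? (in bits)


H = log2(n) = log2(5945) = 12.5375

12.5375 bits


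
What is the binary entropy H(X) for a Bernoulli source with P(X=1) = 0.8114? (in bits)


H = -p*log2(p) - (1-p)*log2(1-p). -0.8114*log2(0.8114) = 0.244649; -0.1886*log2(0.1886) = 0.453884. H = 0.244649 + 0.453884 = 0.6985

0.6985 bits


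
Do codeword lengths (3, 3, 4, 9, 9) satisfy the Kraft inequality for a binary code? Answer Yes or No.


Kraft sum = sum(2^(-l_i)) = 0.3164, need <= 1. Result: satisfied (a binary prefix-free code with these lengths exists)

Yes


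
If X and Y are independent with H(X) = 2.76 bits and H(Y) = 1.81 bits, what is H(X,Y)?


For independent variables, H(X,Y) = H(X) + H(Y) = 2.76 + 1.81 = 4.57

4.57 bits


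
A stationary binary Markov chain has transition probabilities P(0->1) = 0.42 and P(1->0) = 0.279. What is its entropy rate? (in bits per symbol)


Stationary distribution: pi_0 = p10/(p01+p10) = 0.3991, pi_1 = 0.6009. Entropy rate H' = pi_0*H(p01) + pi_1*H(p10) = 0.3991*0.9815 + 0.6009*0.8541 = 0.9049

0.9049 bits/symbol


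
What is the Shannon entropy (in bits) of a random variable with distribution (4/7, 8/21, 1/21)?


H = -sum(p_i * log2(p_i)). Terms: -(4/7)*log2(4/7) = 0.461346; -(8/21)*log2(8/21) = 0.530407; -(1/21)*log2(1/21) = 0.209158. H = 0.461346 + 0.530407 + 0.209158 = 1.2009

1.2009 bits


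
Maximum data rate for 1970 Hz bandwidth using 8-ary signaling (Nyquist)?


Rate = 2 * B * log2(M) = 2 * 1970 * 3.0 = 11820.0

11820.0 bps


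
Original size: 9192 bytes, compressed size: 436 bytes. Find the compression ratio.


Ratio = original / compressed = 9192 / 436 = 21.0826

21.0826


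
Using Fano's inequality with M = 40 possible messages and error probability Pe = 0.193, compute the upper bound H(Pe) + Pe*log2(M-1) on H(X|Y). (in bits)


H(Pe) = -Pe*log2(Pe) - (1-Pe)*log2(1-Pe) = -0.193*log2(0.193) - 0.807*log2(0.807) = 0.458052 + 0.249653 = 0.7077. Pe*log2(M-1) = 0.193*log2(39) = 1.020083. Bound = H(Pe) + Pe*log2(M-1) = 0.458052 + 0.249653 + 1.020083 = 1.7278

1.7278 bits


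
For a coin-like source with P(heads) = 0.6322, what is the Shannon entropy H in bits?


H = -p*log2(p) - (1-p)*log2(1-p). -0.6322*log2(0.6322) = 0.418230; -0.3678*log2(0.3678) = 0.530738. H = 0.418230 + 0.530738 = 0.949

0.949 bits


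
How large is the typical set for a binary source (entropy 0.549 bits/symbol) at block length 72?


log2|A_typical| = nH = 72 * 0.549 = 39.528, so |A_typical| ~ 2^39.528 = 7.927e+11

7.927e+11


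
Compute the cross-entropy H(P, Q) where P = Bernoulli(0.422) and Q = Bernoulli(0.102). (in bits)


H(P,Q) = -p*log2(q) - (1-p)*log2(1-q). -0.422*log2(0.102) = 1.389797; -0.578*log2(0.898) = 0.089713. H(P,Q) = 1.389797 + 0.089713 = 1.4795

1.4795 bits


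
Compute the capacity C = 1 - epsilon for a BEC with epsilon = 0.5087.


C = 1 - epsilon = 1 - 0.5087 = 0.4913

0.4913 bits


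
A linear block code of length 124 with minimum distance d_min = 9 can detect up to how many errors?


Detection capability = d_min - 1 = 9 - 1 = 8

8 errors


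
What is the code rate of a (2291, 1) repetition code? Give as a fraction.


Rate = k/n = 1/2291

1/2291


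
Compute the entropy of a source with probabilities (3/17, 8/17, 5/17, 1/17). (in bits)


H = -sum(p_i * log2(p_i)). Terms: -(3/17)*log2(3/17) = 0.441618; -(8/17)*log2(8/17) = 0.511747; -(5/17)*log2(5/17) = 0.519275; -(1/17)*log2(1/17) = 0.240439. H = 0.441618 + 0.511747 + 0.519275 + 0.240439 = 1.7131

1.7131 bits


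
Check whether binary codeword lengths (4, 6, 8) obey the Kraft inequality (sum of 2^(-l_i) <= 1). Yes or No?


Kraft sum = sum(2^(-l_i)) = 0.082, need <= 1. Result: satisfied (a binary prefix-free code with these lengths exists)

Yes


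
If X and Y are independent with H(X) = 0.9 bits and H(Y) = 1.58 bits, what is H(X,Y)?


For independent variables, H(X,Y) = H(X) + H(Y) = 0.9 + 1.58 = 2.48

2.48 bits


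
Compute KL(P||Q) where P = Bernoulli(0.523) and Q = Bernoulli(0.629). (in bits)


KL = p*log2(p/q) + (1-p)*log2((1-p)/(1-q)) = 0.523*log2(0.523/0.629) + 0.477*log2(0.477/0.371) = 0.0337

0.0337 bits


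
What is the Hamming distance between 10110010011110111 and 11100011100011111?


Count differing positions: . ^ . ^ . . . ^ ^ ^ ^ ^ . ^ . . . = 8 differences

8


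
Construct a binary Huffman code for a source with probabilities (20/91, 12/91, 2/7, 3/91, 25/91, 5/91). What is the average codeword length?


Huffman construction (repeatedly merge the two least-probable nodes; each merge adds 1 bit to every symbol beneath it): 3/91 + 5/91 = 8/91; 8/91 + 12/91 = 20/91; 20/91 + 20/91 = 40/91; 25/91 + 2/7 = 51/91; 40/91 + 51/91 = 1. Resulting codeword lengths (in the order the probabilities were given): (2, 3, 2, 4, 2, 4). L_avg = sum(p_i * l_i) = 20/91*2 + 12/91*3 + 2/7*2 + 3/91*4 + 25/91*2 + 5/91*4 = 30/13 = 2.3077

2.3077 bits


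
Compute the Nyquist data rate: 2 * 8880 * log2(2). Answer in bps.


Rate = 2 * B * log2(M) = 2 * 8880 * 1.0 = 17760.0

17760.0 bps


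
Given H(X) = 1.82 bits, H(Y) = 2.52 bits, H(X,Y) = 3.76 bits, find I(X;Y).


I(X;Y) = H(X) + H(Y) - H(X,Y) = 1.82 + 2.52 - 3.76 = 0.58

0.58 bits


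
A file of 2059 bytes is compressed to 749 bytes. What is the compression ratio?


Ratio = original / compressed = 2059 / 749 = 2.749

2.749


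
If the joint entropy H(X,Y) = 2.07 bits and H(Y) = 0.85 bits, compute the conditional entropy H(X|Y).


H(X|Y) = H(X,Y) - H(Y) = 2.07 - 0.85 = 1.22

1.22 bits


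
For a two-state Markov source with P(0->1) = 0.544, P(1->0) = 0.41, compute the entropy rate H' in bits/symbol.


Stationary distribution: pi_0 = p10/(p01+p10) = 0.4298, pi_1 = 0.5702. Entropy rate H' = pi_0*H(p01) + pi_1*H(p10) = 0.4298*0.9944 + 0.5702*0.9765 = 0.9842

0.9842 bits/symbol


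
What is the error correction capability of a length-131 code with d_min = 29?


Correction capability = floor((d-1)/2) = floor((29-1)/2) = 14

14 errors


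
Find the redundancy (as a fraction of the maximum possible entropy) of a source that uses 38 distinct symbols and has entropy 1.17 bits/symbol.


H_max = log2(K) = log2(38) = 5.2479 bits/symbol. Redundancy = 1 - H/H_max = 1 - 1.17/5.2479 = 1 - 0.2229 = 0.7771

0.7771


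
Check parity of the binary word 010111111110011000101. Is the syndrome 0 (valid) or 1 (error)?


Syndrome = XOR of all bits = 0 XOR 1 XOR 0 XOR 1 XOR 1 XOR 1 XOR 1 XOR 1 XOR 1 XOR 1 XOR 1 XOR 0 XOR 0 XOR 1 XOR 1 XOR 0 XOR 0 XOR 0 XOR 1 XOR 0 XOR 1 = 1

1


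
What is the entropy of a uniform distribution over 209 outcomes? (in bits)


H = log2(n) = log2(209) = 7.7074

7.7074 bits


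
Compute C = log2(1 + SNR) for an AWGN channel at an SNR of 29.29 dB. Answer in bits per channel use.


SNR_linear = 10^(29.29/10) = 849.1805; C = log2(1 + SNR_linear) = log2(1 + 849.1805) = 9.7316

9.7316 bits/channel use


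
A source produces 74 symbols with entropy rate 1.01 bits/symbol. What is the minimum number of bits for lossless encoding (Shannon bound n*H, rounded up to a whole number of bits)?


Minimum bits >= n * H = 74 * 1.01 = 74.74, rounded up to a whole number of bits = 75

75 bits


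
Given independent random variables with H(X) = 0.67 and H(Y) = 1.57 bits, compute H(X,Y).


For independent variables, H(X,Y) = H(X) + H(Y) = 0.67 + 1.57 = 2.24

2.24 bits


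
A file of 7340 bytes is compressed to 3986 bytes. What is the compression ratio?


Ratio = original / compressed = 7340 / 3986 = 1.8414

1.8414


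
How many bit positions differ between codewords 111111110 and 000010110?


Count differing positions: ^ ^ ^ ^ . ^ . . . = 5 differences

5


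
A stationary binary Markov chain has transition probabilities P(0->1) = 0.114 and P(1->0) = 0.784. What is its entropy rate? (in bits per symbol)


Stationary distribution: pi_0 = p10/(p01+p10) = 0.8731, pi_1 = 0.1269. Entropy rate H' = pi_0*H(p01) + pi_1*H(p10) = 0.8731*0.5119 + 0.1269*0.7528 = 0.5425

0.5425 bits/symbol


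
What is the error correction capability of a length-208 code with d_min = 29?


Correction capability = floor((d-1)/2) = floor((29-1)/2) = 14

14 errors


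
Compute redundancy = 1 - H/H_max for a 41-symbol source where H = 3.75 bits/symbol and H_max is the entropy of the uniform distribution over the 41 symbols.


H_max = log2(K) = log2(41) = 5.3576 bits/symbol. Redundancy = 1 - H/H_max = 1 - 3.75/5.3576 = 1 - 0.6999 = 0.3001

0.3001


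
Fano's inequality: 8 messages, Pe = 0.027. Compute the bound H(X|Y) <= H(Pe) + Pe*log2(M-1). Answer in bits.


H(Pe) = -Pe*log2(Pe) - (1-Pe)*log2(1-Pe) = -0.027*log2(0.027) - 0.973*log2(0.973) = 0.140694 + 0.038422 = 0.1791. Pe*log2(M-1) = 0.027*log2(7) = 0.075799. Bound = H(Pe) + Pe*log2(M-1) = 0.140694 + 0.038422 + 0.075799 = 0.2549

0.2549 bits


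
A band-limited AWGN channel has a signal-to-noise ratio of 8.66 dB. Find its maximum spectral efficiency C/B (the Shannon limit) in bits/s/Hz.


SNR_linear = 10^(8.66/10) = 7.3451; C/B = log2(1 + SNR_linear) = log2(1 + 7.3451) = 3.0609

3.0609 bits/s/Hz


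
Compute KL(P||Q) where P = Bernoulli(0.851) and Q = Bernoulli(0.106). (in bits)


KL = p*log2(p/q) + (1-p)*log2((1-p)/(1-q)) = 0.851*log2(0.851/0.106) + 0.149*log2(0.149/0.894) = 2.1722

2.1722 bits


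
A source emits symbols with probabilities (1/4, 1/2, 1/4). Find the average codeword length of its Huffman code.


Huffman construction (repeatedly merge the two least-probable nodes; each merge adds 1 bit to every symbol beneath it): 1/4 + 1/4 = 1/2; 1/2 + 1/2 = 1. Resulting codeword lengths (in the order the probabilities were given): (2, 1, 2). L_avg = sum(p_i * l_i) = 1/4*2 + 1/2*1 + 1/4*2 = 3/2 = 1.5

1.5 bits


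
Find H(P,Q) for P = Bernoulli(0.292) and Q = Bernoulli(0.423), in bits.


H(P,Q) = -p*log2(q) - (1-p)*log2(1-q). -0.292*log2(0.423) = 0.362451; -0.708*log2(0.577) = 0.561697. H(P,Q) = 0.362451 + 0.561697 = 0.9241

0.9241 bits


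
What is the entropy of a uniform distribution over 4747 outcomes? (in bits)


H = log2(n) = log2(4747) = 12.2128

12.2128 bits


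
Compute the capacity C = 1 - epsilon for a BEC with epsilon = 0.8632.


C = 1 - epsilon = 1 - 0.8632 = 0.1368

0.1368 bits


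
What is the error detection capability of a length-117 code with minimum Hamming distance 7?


Detection capability = d_min - 1 = 7 - 1 = 6

6 errors


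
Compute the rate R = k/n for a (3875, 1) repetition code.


Rate = k/n = 1/3875

1/3875


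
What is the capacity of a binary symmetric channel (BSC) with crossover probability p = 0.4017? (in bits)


H(p) = -p*log2(p) - (1-p)*log2(1-p) = -0.4017*log2(0.4017) - 0.5983*log2(0.5983) = 0.528561 + 0.443376 = 0.9719. C = 1 - H(p) = 1 - 0.9719 = 0.0281

0.0281 bits


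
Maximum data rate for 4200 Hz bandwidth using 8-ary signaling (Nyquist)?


Rate = 2 * B * log2(M) = 2 * 4200 * 3.0 = 25200.0

25200.0 bps


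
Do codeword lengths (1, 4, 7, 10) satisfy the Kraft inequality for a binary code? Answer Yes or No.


Kraft sum = sum(2^(-l_i)) = 0.5713, need <= 1. Result: satisfied (a binary prefix-free code with these lengths exists)

Yes


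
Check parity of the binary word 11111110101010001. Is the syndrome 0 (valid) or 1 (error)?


Syndrome = XOR of all bits = 1 XOR 1 XOR 1 XOR 1 XOR 1 XOR 1 XOR 1 XOR 0 XOR 1 XOR 0 XOR 1 XOR 0 XOR 1 XOR 0 XOR 0 XOR 0 XOR 1 = 1

1


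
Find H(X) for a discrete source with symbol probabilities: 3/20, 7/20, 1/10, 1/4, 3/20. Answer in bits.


H = -sum(p_i * log2(p_i)). Terms: -(3/20)*log2(3/20) = 0.410545; -(7/20)*log2(7/20) = 0.530101; -(1/10)*log2(1/10) = 0.332193; -(1/4)*log2(1/4) = 0.500000; -(3/20)*log2(3/20) = 0.410545. H = 0.410545 + 0.530101 + 0.332193 + 0.500000 + 0.410545 = 2.1834

2.1834 bits


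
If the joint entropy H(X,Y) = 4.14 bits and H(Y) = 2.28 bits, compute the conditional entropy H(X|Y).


H(X|Y) = H(X,Y) - H(Y) = 4.14 - 2.28 = 1.86

1.86 bits


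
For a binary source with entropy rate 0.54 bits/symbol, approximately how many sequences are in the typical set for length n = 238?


log2|A_typical| = nH = 238 * 0.54 = 128.52, so |A_typical| ~ 2^128.52 = 4.879e+38

4.879e+38


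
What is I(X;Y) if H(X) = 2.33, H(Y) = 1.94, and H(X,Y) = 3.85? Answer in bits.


I(X;Y) = H(X) + H(Y) - H(X,Y) = 2.33 + 1.94 - 3.85 = 0.42

0.42 bits


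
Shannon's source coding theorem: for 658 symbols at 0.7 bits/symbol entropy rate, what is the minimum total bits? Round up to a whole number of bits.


Minimum bits >= n * H = 658 * 0.7 = 460.6, rounded up to a whole number of bits = 461

461 bits


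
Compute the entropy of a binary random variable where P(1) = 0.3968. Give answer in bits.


H = -p*log2(p) - (1-p)*log2(1-p). -0.3968*log2(0.3968) = 0.529139; -0.6032*log2(0.6032) = 0.439909. H = 0.529139 + 0.439909 = 0.969

0.969 bits


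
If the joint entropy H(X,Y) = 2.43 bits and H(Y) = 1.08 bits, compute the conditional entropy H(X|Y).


H(X|Y) = H(X,Y) - H(Y) = 2.43 - 1.08 = 1.35

1.35 bits


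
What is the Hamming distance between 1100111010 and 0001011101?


Count differing positions: ^ ^ . ^ ^ . . ^ ^ ^ = 7 differences

7


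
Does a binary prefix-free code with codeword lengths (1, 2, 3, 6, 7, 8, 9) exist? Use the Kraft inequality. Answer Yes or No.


Kraft sum = sum(2^(-l_i)) = 0.9043, need <= 1. Result: satisfied (a binary prefix-free code with these lengths exists)

Yes


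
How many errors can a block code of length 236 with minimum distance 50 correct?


Correction capability = floor((d-1)/2) = floor((50-1)/2) = 24

24 errors


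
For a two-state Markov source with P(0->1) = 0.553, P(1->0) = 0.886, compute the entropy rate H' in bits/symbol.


Stationary distribution: pi_0 = p10/(p01+p10) = 0.6157, pi_1 = 0.3843. Entropy rate H' = pi_0*H(p01) + pi_1*H(p10) = 0.6157*0.9919 + 0.3843*0.5119 = 0.8074

0.8074 bits/symbol


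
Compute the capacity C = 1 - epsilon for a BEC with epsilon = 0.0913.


C = 1 - epsilon = 1 - 0.0913 = 0.9087

0.9087 bits


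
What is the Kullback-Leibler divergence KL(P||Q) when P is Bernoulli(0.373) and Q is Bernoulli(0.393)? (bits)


KL = p*log2(p/q) + (1-p)*log2((1-p)/(1-q)) = 0.373*log2(0.373/0.393) + 0.627*log2(0.627/0.607) = 0.0012

0.0012 bits


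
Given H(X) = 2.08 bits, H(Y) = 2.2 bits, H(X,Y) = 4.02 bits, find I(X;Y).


I(X;Y) = H(X) + H(Y) - H(X,Y) = 2.08 + 2.2 - 4.02 = 0.26

0.26 bits


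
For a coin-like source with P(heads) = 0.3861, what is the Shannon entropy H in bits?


H = -p*log2(p) - (1-p)*log2(1-p). -0.3861*log2(0.3861) = 0.530097; -0.6139*log2(0.6139) = 0.432139. H = 0.530097 + 0.432139 = 0.9622

0.9622 bits


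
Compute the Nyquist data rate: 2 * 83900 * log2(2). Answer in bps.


Rate = 2 * B * log2(M) = 2 * 83900 * 1.0 = 167800.0

167800.0 bps


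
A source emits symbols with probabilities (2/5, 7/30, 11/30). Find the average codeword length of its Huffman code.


Huffman construction (repeatedly merge the two least-probable nodes; each merge adds 1 bit to every symbol beneath it): 7/30 + 11/30 = 3/5; 2/5 + 3/5 = 1. Resulting codeword lengths (in the order the probabilities were given): (1, 2, 2). L_avg = sum(p_i * l_i) = 2/5*1 + 7/30*2 + 11/30*2 = 8/5 = 1.6

1.6 bits


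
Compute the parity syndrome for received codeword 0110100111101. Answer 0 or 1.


Syndrome = XOR of all bits = 0 XOR 1 XOR 1 XOR 0 XOR 1 XOR 0 XOR 0 XOR 1 XOR 1 XOR 1 XOR 1 XOR 0 XOR 1 = 0

0


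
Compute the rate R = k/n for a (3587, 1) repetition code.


Rate = k/n = 1/3587

1/3587


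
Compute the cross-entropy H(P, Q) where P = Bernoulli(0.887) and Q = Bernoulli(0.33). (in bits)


H(P,Q) = -p*log2(q) - (1-p)*log2(1-q). -0.887*log2(0.33) = 1.418723; -0.113*log2(0.67) = 0.065288. H(P,Q) = 1.418723 + 0.065288 = 1.484

1.484 bits


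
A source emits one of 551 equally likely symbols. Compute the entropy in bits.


H = log2(n) = log2(551) = 9.1059

9.1059 bits


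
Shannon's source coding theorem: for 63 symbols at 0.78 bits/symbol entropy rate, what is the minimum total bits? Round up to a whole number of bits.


Minimum bits >= n * H = 63 * 0.78 = 49.14, rounded up to a whole number of bits = 50

50 bits


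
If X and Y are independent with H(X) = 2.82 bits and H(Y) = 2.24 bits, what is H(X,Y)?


For independent variables, H(X,Y) = H(X) + H(Y) = 2.82 + 2.24 = 5.06

5.06 bits


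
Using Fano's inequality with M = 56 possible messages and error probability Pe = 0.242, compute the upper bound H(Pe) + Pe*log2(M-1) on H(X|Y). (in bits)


H(Pe) = -Pe*log2(Pe) - (1-Pe)*log2(1-Pe) = -0.242*log2(0.242) - 0.758*log2(0.758) = 0.495355 + 0.302996 = 0.7984. Pe*log2(M-1) = 0.242*log2(55) = 1.399089. Bound = H(Pe) + Pe*log2(M-1) = 0.495355 + 0.302996 + 1.399089 = 2.1974

2.1974 bits


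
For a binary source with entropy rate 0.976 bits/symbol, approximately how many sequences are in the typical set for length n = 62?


log2|A_typical| = nH = 62 * 0.976 = 60.512, so |A_typical| ~ 2^60.512 = 1.644e+18

1.644e+18


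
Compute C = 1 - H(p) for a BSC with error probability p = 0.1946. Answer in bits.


H(p) = -p*log2(p) - (1-p)*log2(1-p) = -0.1946*log2(0.1946) - 0.8054*log2(0.8054) = 0.459532 + 0.251464 = 0.711. C = 1 - H(p) = 1 - 0.711 = 0.289

0.289 bits


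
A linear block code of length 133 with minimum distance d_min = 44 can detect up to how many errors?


Detection capability = d_min - 1 = 44 - 1 = 43

43 errors


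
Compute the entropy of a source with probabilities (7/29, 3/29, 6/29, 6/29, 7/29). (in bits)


H = -sum(p_i * log2(p_i)). Terms: -(7/29)*log2(7/29) = 0.494979; -(3/29)*log2(3/29) = 0.338588; -(6/29)*log2(6/29) = 0.470280; -(6/29)*log2(6/29) = 0.470280; -(7/29)*log2(7/29) = 0.494979. H = 0.494979 + 0.338588 + 0.470280 + 0.470280 + 0.494979 = 2.2691

2.2691 bits


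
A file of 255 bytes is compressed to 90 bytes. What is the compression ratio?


Ratio = original / compressed = 255 / 90 = 2.8333

2.8333


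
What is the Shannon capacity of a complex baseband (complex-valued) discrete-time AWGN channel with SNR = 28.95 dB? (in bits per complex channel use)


SNR_linear = 10^(28.95/10) = 785.2356; C = log2(1 + SNR_linear) = log2(1 + 785.2356) = 9.6188

9.6188 bits/channel use


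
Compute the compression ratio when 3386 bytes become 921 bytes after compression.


Ratio = original / compressed = 3386 / 921 = 3.6764

3.6764


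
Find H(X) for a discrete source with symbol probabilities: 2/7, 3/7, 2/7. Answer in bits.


H = -sum(p_i * log2(p_i)). Terms: -(2/7)*log2(2/7) = 0.516387; -(3/7)*log2(3/7) = 0.523882; -(2/7)*log2(2/7) = 0.516387. H = 0.516387 + 0.523882 + 0.516387 = 1.5567

1.5567 bits


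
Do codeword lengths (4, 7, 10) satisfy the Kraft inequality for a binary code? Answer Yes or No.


Kraft sum = sum(2^(-l_i)) = 0.0713, need <= 1. Result: satisfied (a binary prefix-free code with these lengths exists)

Yes


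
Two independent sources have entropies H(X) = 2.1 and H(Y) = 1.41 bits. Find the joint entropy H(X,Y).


For independent variables, H(X,Y) = H(X) + H(Y) = 2.1 + 1.41 = 3.51

3.51 bits


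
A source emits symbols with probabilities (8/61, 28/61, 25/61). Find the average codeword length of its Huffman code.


Huffman construction (repeatedly merge the two least-probable nodes; each merge adds 1 bit to every symbol beneath it): 8/61 + 25/61 = 33/61; 28/61 + 33/61 = 1. Resulting codeword lengths (in the order the probabilities were given): (2, 1, 2). L_avg = sum(p_i * l_i) = 8/61*2 + 28/61*1 + 25/61*2 = 94/61 = 1.541

1.541 bits


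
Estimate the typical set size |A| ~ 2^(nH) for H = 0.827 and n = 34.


log2|A_typical| = nH = 34 * 0.827 = 28.118, so |A_typical| ~ 2^28.118 = 2.913e+08

2.913e+08


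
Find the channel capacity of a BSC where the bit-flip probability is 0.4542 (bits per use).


H(p) = -p*log2(p) - (1-p)*log2(1-p) = -0.4542*log2(0.4542) - 0.5458*log2(0.5458) = 0.517152 + 0.476787 = 0.9939. C = 1 - H(p) = 1 - 0.9939 = 0.0061

0.0061 bits


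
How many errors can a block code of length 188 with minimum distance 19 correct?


Correction capability = floor((d-1)/2) = floor((19-1)/2) = 9

9 errors


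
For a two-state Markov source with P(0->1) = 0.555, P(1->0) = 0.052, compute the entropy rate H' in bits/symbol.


Stationary distribution: pi_0 = p10/(p01+p10) = 0.0857, pi_1 = 0.9143. Entropy rate H' = pi_0*H(p01) + pi_1*H(p10) = 0.0857*0.9913 + 0.9143*0.2948 = 0.3545

0.3545 bits/symbol


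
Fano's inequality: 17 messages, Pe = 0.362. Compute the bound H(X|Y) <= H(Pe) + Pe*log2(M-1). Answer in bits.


H(Pe) = -Pe*log2(Pe) - (1-Pe)*log2(1-Pe) = -0.362*log2(0.362) - 0.638*log2(0.638) = 0.530670 + 0.413661 = 0.9443. Pe*log2(M-1) = 0.362*log2(16) = 1.448000. Bound = H(Pe) + Pe*log2(M-1) = 0.530670 + 0.413661 + 1.448000 = 2.3923

2.3923 bits


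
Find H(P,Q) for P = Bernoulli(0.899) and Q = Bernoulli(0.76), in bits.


H(P,Q) = -p*log2(q) - (1-p)*log2(1-q). -0.899*log2(0.76) = 0.355940; -0.101*log2(0.24) = 0.207948. H(P,Q) = 0.355940 + 0.207948 = 0.5639

0.5639 bits


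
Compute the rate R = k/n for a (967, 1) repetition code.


Rate = k/n = 1/967

1/967


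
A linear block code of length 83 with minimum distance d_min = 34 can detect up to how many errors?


Detection capability = d_min - 1 = 34 - 1 = 33

33 errors


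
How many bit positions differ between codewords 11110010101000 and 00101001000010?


Count differing positions: ^ ^ . ^ ^ . ^ ^ ^ . ^ . ^ . = 9 differences

9


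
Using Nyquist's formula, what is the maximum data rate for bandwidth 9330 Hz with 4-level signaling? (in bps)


Rate = 2 * B * log2(M) = 2 * 9330 * 2.0 = 37320.0

37320.0 bps


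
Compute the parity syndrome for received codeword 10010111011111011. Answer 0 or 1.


Syndrome = XOR of all bits = 1 XOR 0 XOR 0 XOR 1 XOR 0 XOR 1 XOR 1 XOR 1 XOR 0 XOR 1 XOR 1 XOR 1 XOR 1 XOR 1 XOR 0 XOR 1 XOR 1 = 0

0


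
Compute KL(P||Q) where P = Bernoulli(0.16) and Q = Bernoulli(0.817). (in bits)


KL = p*log2(p/q) + (1-p)*log2((1-p)/(1-q)) = 0.16*log2(0.16/0.817) + 0.84*log2(0.84/0.183) = 1.4704

1.4704 bits


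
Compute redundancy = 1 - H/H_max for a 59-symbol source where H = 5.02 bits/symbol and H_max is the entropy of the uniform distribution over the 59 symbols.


H_max = log2(K) = log2(59) = 5.8826 bits/symbol. Redundancy = 1 - H/H_max = 1 - 5.02/5.8826 = 1 - 0.8534 = 0.1466

0.1466


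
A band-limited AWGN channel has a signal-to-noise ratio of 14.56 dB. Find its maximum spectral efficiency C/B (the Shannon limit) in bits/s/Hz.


SNR_linear = 10^(14.56/10) = 28.5759; C/B = log2(1 + SNR_linear) = log2(1 + 28.5759) = 4.8864

4.8864 bits/s/Hz


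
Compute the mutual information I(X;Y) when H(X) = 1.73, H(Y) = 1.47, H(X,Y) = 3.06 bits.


I(X;Y) = H(X) + H(Y) - H(X,Y) = 1.73 + 1.47 - 3.06 = 0.14

0.14 bits


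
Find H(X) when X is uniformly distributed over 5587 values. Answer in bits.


H = log2(n) = log2(5587) = 12.4479

12.4479 bits


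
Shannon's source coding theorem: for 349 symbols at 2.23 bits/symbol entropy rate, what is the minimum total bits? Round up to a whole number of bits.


Minimum bits >= n * H = 349 * 2.23 = 778.27, rounded up to a whole number of bits = 779

779 bits


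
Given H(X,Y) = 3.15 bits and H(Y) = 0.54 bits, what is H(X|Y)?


H(X|Y) = H(X,Y) - H(Y) = 3.15 - 0.54 = 2.61

2.61 bits


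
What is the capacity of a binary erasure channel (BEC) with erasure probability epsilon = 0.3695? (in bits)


C = 1 - epsilon = 1 - 0.3695 = 0.6305

0.6305 bits


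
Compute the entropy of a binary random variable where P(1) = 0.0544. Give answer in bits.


H = -p*log2(p) - (1-p)*log2(1-p). -0.0544*log2(0.0544) = 0.228494; -0.9456*log2(0.9456) = 0.076308. H = 0.228494 + 0.076308 = 0.3048

0.3048 bits


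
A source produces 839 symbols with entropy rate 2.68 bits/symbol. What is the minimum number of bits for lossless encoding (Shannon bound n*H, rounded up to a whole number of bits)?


Minimum bits >= n * H = 839 * 2.68 = 2248.52, rounded up to a whole number of bits = 2249

2249 bits


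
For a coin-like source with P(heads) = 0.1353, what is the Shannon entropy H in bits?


H = -p*log2(p) - (1-p)*log2(1-p). -0.1353*log2(0.1353) = 0.390444; -0.8647*log2(0.8647) = 0.181352. H = 0.390444 + 0.181352 = 0.5718

0.5718 bits


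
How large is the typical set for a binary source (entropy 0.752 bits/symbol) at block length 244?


log2|A_typical| = nH = 244 * 0.752 = 183.488, so |A_typical| ~ 2^183.488 = 1.719e+55

1.719e+55


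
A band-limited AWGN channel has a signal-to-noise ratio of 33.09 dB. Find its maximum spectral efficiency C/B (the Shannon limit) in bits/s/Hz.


SNR_linear = 10^(33.09/10) = 2037.0421; C/B = log2(1 + SNR_linear) = log2(1 + 2037.0421) = 10.993

10.993 bits/s/Hz


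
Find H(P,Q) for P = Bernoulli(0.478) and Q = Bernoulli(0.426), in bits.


H(P,Q) = -p*log2(q) - (1-p)*log2(1-q). -0.478*log2(0.426) = 0.588454; -0.522*log2(0.574) = 0.418058. H(P,Q) = 0.588454 + 0.418058 = 1.0065

1.0065 bits


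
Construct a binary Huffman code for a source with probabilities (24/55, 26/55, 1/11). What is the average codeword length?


Huffman construction (repeatedly merge the two least-probable nodes; each merge adds 1 bit to every symbol beneath it): 1/11 + 24/55 = 29/55; 26/55 + 29/55 = 1. Resulting codeword lengths (in the order the probabilities were given): (2, 1, 2). L_avg = sum(p_i * l_i) = 24/55*2 + 26/55*1 + 1/11*2 = 84/55 = 1.5273

1.5273 bits


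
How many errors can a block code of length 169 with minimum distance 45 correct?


Correction capability = floor((d-1)/2) = floor((45-1)/2) = 22

22 errors


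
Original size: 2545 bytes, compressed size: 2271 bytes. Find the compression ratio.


Ratio = original / compressed = 2545 / 2271 = 1.1207

1.1207


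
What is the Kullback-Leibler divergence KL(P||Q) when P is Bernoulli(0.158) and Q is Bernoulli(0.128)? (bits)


KL = p*log2(p/q) + (1-p)*log2((1-p)/(1-q)) = 0.158*log2(0.158/0.128) + 0.842*log2(0.842/0.872) = 0.0055

0.0055 bits


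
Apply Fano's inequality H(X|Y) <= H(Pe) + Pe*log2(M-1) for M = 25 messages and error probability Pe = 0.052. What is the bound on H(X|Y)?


H(Pe) = -Pe*log2(Pe) - (1-Pe)*log2(1-Pe) = -0.052*log2(0.052) - 0.948*log2(0.948) = 0.221798 + 0.073035 = 0.2948. Pe*log2(M-1) = 0.052*log2(24) = 0.238418. Bound = H(Pe) + Pe*log2(M-1) = 0.221798 + 0.073035 + 0.238418 = 0.5333

0.5333 bits


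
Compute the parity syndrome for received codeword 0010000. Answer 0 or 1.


Syndrome = XOR of all bits = 0 XOR 0 XOR 1 XOR 0 XOR 0 XOR 0 XOR 0 = 1

1


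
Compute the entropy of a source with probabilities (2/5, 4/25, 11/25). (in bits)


H = -sum(p_i * log2(p_i)). Terms: -(2/5)*log2(2/5) = 0.528771; -(4/25)*log2(4/25) = 0.423017; -(11/25)*log2(11/25) = 0.521147. H = 0.528771 + 0.423017 + 0.521147 = 1.4729

1.4729 bits


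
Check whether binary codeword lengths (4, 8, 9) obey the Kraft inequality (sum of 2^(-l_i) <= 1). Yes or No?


Kraft sum = sum(2^(-l_i)) = 0.0684, need <= 1. Result: satisfied (a binary prefix-free code with these lengths exists)

Yes


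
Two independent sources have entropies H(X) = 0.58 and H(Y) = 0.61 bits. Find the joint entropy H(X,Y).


For independent variables, H(X,Y) = H(X) + H(Y) = 0.58 + 0.61 = 1.19

1.19 bits


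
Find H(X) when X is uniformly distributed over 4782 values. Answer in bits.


H = log2(n) = log2(4782) = 12.2234

12.2234 bits


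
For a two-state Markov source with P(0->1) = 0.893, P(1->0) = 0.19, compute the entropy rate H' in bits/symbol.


Stationary distribution: pi_0 = p10/(p01+p10) = 0.1754, pi_1 = 0.8246. Entropy rate H' = pi_0*H(p01) + pi_1*H(p10) = 0.1754*0.4908 + 0.8246*0.7015 = 0.6645

0.6645 bits/symbol


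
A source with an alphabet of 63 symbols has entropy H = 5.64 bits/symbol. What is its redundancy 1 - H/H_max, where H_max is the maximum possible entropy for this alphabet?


H_max = log2(K) = log2(63) = 5.9773 bits/symbol. Redundancy = 1 - H/H_max = 1 - 5.64/5.9773 = 1 - 0.9436 = 0.0564

0.0564
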